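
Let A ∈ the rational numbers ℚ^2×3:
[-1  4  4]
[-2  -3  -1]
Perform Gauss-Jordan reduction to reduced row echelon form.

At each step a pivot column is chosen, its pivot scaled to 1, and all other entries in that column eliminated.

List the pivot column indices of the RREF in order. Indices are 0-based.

pivot(0,0)=-1: scale R0 → (1, -4, -4)
  clear (1,0): R1 −= (-2)R0 → (0, -11, -9)
pivot(1,1)=-11: scale R1 → (0, 1, 9/11)
  clear (0,1): R0 −= (-4)R1 → (1, 0, -8/11)

pivot columns: 0, 1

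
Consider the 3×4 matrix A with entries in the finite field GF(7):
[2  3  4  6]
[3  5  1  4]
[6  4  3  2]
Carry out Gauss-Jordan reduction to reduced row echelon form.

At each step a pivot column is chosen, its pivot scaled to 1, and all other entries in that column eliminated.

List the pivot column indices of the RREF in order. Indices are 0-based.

[1] R0 /= 2  ⇒  (1, 5, 2, 3)
     R1 -= 3·R0  ⇒  (0, 4, 2, 2)
     R2 -= 6·R0  ⇒  (0, 2, 5, 5)
[2] R1 /= 4  ⇒  (0, 1, 4, 4)
     R0 -= 5·R1  ⇒  (1, 0, 3, 4)
     R2 -= 2·R1  ⇒  (0, 0, 4, 4)
[3] R2 /= 4  ⇒  (0, 0, 1, 1)
     R0 -= 3·R2  ⇒  (1, 0, 0, 1)
     R1 -= 4·R2  ⇒  (0, 1, 0, 0)

pivot columns: 0, 1, 2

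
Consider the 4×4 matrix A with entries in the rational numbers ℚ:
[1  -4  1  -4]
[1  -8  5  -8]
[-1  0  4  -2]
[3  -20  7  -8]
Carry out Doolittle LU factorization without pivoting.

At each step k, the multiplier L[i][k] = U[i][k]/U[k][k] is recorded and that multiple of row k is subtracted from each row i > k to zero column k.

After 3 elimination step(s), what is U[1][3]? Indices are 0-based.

k=0: U[0][0]=1
  eliminate (1,0): mult=1, new row 1: (0, -4, 4, -4); set L[1][0]=1
  eliminate (2,0): mult=-1, new row 2: (0, -4, 5, -6); set L[2][0]=-1
  eliminate (3,0): mult=3, new row 3: (0, -8, 4, 4); set L[3][0]=3
k=1: U[1][1]=-4
  eliminate (2,1): mult=1, new row 2: (0, 0, 1, -2); set L[2][1]=1
  eliminate (3,1): mult=2, new row 3: (0, 0, -4, 12); set L[3][1]=2
k=2: U[2][2]=1
  eliminate (3,2): mult=-4, new row 3: (0, 0, 0, 4); set L[3][2]=-4

U[1][3] = -4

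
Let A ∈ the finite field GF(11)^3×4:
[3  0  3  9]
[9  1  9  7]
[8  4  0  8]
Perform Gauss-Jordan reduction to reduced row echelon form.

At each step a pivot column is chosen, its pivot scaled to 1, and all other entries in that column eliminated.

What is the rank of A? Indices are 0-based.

step 1: normalize row 0 (÷3) = (1, 0, 1, 3)
  row 1: subtract 9×row0 = (0, 1, 0, 2)
  row 2: subtract 8×row0 = (0, 4, 3, 6)
step 2: normalize row 1 (÷1) = (0, 1, 0, 2)
  row 2: subtract 4×row1 = (0, 0, 3, 9)
step 3: normalize row 2 (÷3) = (0, 0, 1, 3)
  row 0: subtract 1×row2 = (1, 0, 0, 0)

rank = 3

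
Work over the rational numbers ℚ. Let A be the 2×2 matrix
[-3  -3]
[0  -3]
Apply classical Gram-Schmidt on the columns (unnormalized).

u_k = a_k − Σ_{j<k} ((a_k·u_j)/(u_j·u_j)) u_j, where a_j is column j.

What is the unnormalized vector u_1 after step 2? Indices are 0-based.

Step 1: u_0 = a_0 = (-3, 0).
Step 2: u_1 = a_1 − (1)·u_0 = (0, -3).

u_1 = (0, -3)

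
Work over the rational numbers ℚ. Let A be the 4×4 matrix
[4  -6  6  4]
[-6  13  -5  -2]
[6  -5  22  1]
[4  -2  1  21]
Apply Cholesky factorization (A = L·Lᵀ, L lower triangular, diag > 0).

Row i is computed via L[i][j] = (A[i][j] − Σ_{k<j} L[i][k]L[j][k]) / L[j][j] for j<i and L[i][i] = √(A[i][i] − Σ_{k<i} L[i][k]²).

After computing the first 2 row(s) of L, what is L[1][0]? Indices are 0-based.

Step 1: L[0][0] = √(4) = 2.
  L[1][0] = (-6) / L[0][0] = -3.
Step 2: L[1][1] = √(4) = 2.

L[1][0] = -3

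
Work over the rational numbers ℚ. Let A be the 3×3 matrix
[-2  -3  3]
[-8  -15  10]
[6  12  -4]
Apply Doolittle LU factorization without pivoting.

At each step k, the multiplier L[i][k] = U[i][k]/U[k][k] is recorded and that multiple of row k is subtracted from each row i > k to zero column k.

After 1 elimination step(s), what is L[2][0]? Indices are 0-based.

L[2][0] = -3

Step 1: pivot at (0,0) is -2.
  row1 ← row1 − (4)·row0  ⇒  L[1][0]=4, U row1=(0, -3, -2)
  row2 ← row2 − (-3)·row0  ⇒  L[2][0]=-3, U row2=(0, 3, 5)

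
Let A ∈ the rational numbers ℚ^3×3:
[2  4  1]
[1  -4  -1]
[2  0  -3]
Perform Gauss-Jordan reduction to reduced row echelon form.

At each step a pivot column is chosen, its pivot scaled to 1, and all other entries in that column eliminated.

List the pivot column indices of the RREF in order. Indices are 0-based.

step 1: normalize row 0 (÷2) = (1, 2, 1/2)
  row 1: subtract 1×row0 = (0, -6, -3/2)
  row 2: subtract 2×row0 = (0, -4, -4)
step 2: normalize row 1 (÷-6) = (0, 1, 1/4)
  row 0: subtract 2×row1 = (1, 0, 0)
  row 2: subtract -4×row1 = (0, 0, -3)
step 3: normalize row 2 (÷-3) = (0, 0, 1)
  row 1: subtract 1/4×row2 = (0, 1, 0)

pivot columns: 0, 1, 2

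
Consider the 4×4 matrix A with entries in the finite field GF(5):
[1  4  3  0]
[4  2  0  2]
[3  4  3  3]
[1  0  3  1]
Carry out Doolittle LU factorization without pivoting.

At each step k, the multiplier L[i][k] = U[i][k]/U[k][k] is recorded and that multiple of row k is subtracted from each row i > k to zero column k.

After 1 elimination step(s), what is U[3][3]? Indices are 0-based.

[col 0] pivot 1
  R1 -= 4*R0 → (0, 1, 3, 2)  (L[1][0] := 4)
  R2 -= 3*R0 → (0, 2, 4, 3)  (L[2][0] := 3)
  R3 -= 1*R0 → (0, 1, 0, 1)  (L[3][0] := 1)

U[3][3] = 1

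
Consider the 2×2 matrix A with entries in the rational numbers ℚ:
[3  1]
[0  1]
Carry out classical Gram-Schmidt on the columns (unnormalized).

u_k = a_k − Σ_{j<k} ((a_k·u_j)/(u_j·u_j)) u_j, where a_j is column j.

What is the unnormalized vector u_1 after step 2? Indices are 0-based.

Step 1: u_0 = a_0 = (3, 0).
Step 2: u_1 = a_1 − (1/3)·u_0 = (0, 1).

u_1 = (0, 1)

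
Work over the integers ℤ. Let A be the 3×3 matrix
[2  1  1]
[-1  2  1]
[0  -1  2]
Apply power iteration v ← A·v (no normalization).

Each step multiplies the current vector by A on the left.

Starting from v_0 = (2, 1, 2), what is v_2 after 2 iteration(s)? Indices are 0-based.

v_0 = (2, 1, 2).
v_1 = A·v_0 = (7, 2, 3).
v_2 = A·v_1 = (19, 0, 4).

v_2 = (19, 0, 4)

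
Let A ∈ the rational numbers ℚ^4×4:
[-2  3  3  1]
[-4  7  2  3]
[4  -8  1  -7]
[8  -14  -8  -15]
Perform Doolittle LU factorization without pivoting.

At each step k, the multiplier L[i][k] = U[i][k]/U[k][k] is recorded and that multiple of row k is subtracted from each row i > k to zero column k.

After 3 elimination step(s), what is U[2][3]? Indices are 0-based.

U[2][3] = -3

Step 1: pivot at (0,0) is -2.
  row1 ← row1 − (2)·row0  ⇒  L[1][0]=2, U row1=(0, 1, -4, 1)
  row2 ← row2 − (-2)·row0  ⇒  L[2][0]=-2, U row2=(0, -2, 7, -5)
  row3 ← row3 − (-4)·row0  ⇒  L[3][0]=-4, U row3=(0, -2, 4, -11)
Step 2: pivot at (1,1) is 1.
  row2 ← row2 − (-2)·row1  ⇒  L[2][1]=-2, U row2=(0, 0, -1, -3)
  row3 ← row3 − (-2)·row1  ⇒  L[3][1]=-2, U row3=(0, 0, -4, -9)
Step 3: pivot at (2,2) is -1.
  row3 ← row3 − (4)·row2  ⇒  L[3][2]=4, U row3=(0, 0, 0, 3)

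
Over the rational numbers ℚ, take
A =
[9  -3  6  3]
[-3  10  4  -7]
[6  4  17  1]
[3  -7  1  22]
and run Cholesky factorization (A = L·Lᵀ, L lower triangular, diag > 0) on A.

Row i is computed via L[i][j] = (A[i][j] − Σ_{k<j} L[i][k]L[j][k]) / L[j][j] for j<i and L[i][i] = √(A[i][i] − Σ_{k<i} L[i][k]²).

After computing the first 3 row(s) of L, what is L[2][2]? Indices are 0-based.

Step 1: L[0][0] = √(9) = 3.
  L[1][0] = (-3) / L[0][0] = -1.
Step 2: L[1][1] = √(9) = 3.
  L[2][0] = (6) / L[0][0] = 2.
  L[2][1] = (6) / L[1][1] = 2.
Step 3: L[2][2] = √(9) = 3.

L[2][2] = 3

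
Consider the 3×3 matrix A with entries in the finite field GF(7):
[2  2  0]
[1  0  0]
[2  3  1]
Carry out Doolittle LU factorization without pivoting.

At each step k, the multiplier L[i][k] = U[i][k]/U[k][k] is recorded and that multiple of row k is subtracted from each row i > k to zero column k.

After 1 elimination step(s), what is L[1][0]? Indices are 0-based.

L[1][0] = 4

[col 0] pivot 2
  R1 -= 4*R0 → (0, 6, 0)  (L[1][0] := 4)
  R2 -= 1*R0 → (0, 1, 1)  (L[2][0] := 1)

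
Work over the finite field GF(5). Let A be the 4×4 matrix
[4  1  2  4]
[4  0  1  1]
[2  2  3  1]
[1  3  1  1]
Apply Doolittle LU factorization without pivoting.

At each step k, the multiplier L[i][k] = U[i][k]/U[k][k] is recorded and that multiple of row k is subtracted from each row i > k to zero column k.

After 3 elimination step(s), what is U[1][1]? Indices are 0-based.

k=0: U[0][0]=4
  eliminate (1,0): mult=1, new row 1: (0, 4, 4, 2); set L[1][0]=1
  eliminate (2,0): mult=3, new row 2: (0, 4, 2, 4); set L[2][0]=3
  eliminate (3,0): mult=4, new row 3: (0, 4, 3, 0); set L[3][0]=4
k=1: U[1][1]=4
  eliminate (2,1): mult=1, new row 2: (0, 0, 3, 2); set L[2][1]=1
  eliminate (3,1): mult=1, new row 3: (0, 0, 4, 3); set L[3][1]=1
k=2: U[2][2]=3
  eliminate (3,2): mult=3, new row 3: (0, 0, 0, 2); set L[3][2]=3

U[1][1] = 4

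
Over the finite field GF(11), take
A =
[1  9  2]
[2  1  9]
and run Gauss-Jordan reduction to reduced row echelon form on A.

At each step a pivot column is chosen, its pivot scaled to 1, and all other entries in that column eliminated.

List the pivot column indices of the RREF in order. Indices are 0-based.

pivot columns: 0, 1

[1] R0 /= 1  ⇒  (1, 9, 2)
     R1 -= 2·R0  ⇒  (0, 5, 5)
[2] R1 /= 5  ⇒  (0, 1, 1)
     R0 -= 9·R1  ⇒  (1, 0, 4)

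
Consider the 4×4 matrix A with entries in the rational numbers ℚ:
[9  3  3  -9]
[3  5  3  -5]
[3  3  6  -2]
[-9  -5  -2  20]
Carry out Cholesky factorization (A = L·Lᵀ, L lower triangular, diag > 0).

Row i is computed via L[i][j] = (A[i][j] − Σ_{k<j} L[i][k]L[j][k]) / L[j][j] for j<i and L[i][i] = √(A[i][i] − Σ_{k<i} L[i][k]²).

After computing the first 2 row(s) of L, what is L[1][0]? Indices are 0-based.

Step 1: L[0][0] = √(9) = 3.
  L[1][0] = (3) / L[0][0] = 1.
Step 2: L[1][1] = √(4) = 2.

L[1][0] = 1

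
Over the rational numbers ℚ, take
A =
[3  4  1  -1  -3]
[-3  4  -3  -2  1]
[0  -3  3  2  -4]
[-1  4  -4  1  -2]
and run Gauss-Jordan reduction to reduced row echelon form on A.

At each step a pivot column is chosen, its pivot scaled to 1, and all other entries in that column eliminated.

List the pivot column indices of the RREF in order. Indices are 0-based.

pivot columns: 0, 1, 2, 3

pivot(0,0)=3: scale R0 → (1, 4/3, 1/3, -1/3, -1)
  clear (1,0): R1 −= (-3)R0 → (0, 8, -2, -3, -2)
  clear (3,0): R3 −= (-1)R0 → (0, 16/3, -11/3, 2/3, -3)
pivot(1,1)=8: scale R1 → (0, 1, -1/4, -3/8, -1/4)
  clear (0,1): R0 −= (4/3)R1 → (1, 0, 2/3, 1/6, -2/3)
  clear (2,1): R2 −= (-3)R1 → (0, 0, 9/4, 7/8, -19/4)
  clear (3,1): R3 −= (16/3)R1 → (0, 0, -7/3, 8/3, -5/3)
pivot(2,2)=9/4: scale R2 → (0, 0, 1, 7/18, -19/9)
  clear (0,2): R0 −= (2/3)R2 → (1, 0, 0, -5/54, 20/27)
  clear (1,2): R1 −= (-1/4)R2 → (0, 1, 0, -5/18, -7/9)
  clear (3,2): R3 −= (-7/3)R2 → (0, 0, 0, 193/54, -178/27)
pivot(3,3)=193/54: scale R3 → (0, 0, 0, 1, -356/193)
  clear (0,3): R0 −= (-5/54)R3 → (1, 0, 0, 0, 110/193)
  clear (1,3): R1 −= (-5/18)R3 → (0, 1, 0, 0, -249/193)
  clear (2,3): R2 −= (7/18)R3 → (0, 0, 1, 0, -269/193)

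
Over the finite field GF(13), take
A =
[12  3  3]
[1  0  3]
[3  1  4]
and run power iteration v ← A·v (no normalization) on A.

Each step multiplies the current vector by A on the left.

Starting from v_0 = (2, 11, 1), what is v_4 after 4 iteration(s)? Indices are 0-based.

v_0 = (2, 11, 1).
v_1 = A·v_0 = (8, 5, 8).
v_2 = A·v_1 = (5, 6, 9).
v_3 = A·v_2 = (1, 6, 5).
v_4 = A·v_3 = (6, 3, 3).

v_4 = (6, 3, 3)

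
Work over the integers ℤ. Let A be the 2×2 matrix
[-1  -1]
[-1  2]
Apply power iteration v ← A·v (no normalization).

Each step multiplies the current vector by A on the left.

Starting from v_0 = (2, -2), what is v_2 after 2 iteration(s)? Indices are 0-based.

v_0 = (2, -2).
v_1 = A·v_0 = (0, -6).
v_2 = A·v_1 = (6, -12).

v_2 = (6, -12)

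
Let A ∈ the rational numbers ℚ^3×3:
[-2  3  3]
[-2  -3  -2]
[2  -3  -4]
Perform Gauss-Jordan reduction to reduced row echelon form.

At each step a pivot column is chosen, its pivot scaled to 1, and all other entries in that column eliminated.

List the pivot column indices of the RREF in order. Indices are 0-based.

pivot columns: 0, 1, 2

pivot(0,0)=-2: scale R0 → (1, -3/2, -3/2)
  clear (1,0): R1 −= (-2)R0 → (0, -6, -5)
  clear (2,0): R2 −= (2)R0 → (0, 0, -1)
pivot(1,1)=-6: scale R1 → (0, 1, 5/6)
  clear (0,1): R0 −= (-3/2)R1 → (1, 0, -1/4)
pivot(2,2)=-1: scale R2 → (0, 0, 1)
  clear (0,2): R0 −= (-1/4)R2 → (1, 0, 0)
  clear (1,2): R1 −= (5/6)R2 → (0, 1, 0)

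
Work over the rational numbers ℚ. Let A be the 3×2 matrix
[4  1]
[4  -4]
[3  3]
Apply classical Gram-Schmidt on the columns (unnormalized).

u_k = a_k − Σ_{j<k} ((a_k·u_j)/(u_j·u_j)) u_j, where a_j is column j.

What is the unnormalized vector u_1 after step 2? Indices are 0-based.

Step 1: u_0 = a_0 = (4, 4, 3).
Step 2: u_1 = a_1 − (-3/41)·u_0 = (53/41, -152/41, 132/41).

u_1 = (53/41, -152/41, 132/41)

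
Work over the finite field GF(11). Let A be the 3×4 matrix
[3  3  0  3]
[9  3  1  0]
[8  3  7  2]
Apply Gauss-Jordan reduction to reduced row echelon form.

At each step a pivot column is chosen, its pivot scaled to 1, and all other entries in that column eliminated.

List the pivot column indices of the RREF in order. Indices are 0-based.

step 1: normalize row 0 (÷3) = (1, 1, 0, 1)
  row 1: subtract 9×row0 = (0, 5, 1, 2)
  row 2: subtract 8×row0 = (0, 6, 7, 5)
step 2: normalize row 1 (÷5) = (0, 1, 9, 7)
  row 0: subtract 1×row1 = (1, 0, 2, 5)
  row 2: subtract 6×row1 = (0, 0, 8, 7)
step 3: normalize row 2 (÷8) = (0, 0, 1, 5)
  row 0: subtract 2×row2 = (1, 0, 0, 6)
  row 1: subtract 9×row2 = (0, 1, 0, 6)

pivot columns: 0, 1, 2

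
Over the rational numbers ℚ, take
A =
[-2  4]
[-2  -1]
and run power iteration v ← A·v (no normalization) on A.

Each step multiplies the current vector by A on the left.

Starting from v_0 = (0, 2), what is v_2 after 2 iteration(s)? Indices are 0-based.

v_0 = (0, 2).
v_1 = A·v_0 = (8, -2).
v_2 = A·v_1 = (-24, -14).

v_2 = (-24, -14)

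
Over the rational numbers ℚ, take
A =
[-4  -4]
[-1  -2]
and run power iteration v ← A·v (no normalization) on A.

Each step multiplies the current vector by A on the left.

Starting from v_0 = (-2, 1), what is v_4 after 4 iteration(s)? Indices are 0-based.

v_0 = (-2, 1).
v_1 = A·v_0 = (4, 0).
v_2 = A·v_1 = (-16, -4).
v_3 = A·v_2 = (80, 24).
v_4 = A·v_3 = (-416, -128).

v_4 = (-416, -128)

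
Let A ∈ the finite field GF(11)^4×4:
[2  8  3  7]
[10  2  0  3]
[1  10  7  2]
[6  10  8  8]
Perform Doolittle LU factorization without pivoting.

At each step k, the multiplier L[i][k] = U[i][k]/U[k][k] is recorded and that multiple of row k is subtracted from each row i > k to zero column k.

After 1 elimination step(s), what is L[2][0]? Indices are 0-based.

L[2][0] = 6

k=0: U[0][0]=2
  eliminate (1,0): mult=5, new row 1: (0, 6, 7, 1); set L[1][0]=5
  eliminate (2,0): mult=6, new row 2: (0, 6, 0, 4); set L[2][0]=6
  eliminate (3,0): mult=3, new row 3: (0, 8, 10, 9); set L[3][0]=3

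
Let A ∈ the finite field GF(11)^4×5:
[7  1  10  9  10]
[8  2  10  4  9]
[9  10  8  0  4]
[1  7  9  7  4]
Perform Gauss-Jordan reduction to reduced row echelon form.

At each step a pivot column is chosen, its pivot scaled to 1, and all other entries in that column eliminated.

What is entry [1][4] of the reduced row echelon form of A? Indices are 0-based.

M[1][4] = 2

step 1: normalize row 0 (÷7) = (1, 8, 3, 6, 3)
  row 1: subtract 8×row0 = (0, 4, 8, 0, 7)
  row 2: subtract 9×row0 = (0, 4, 3, 1, 10)
  row 3: subtract 1×row0 = (0, 10, 6, 1, 1)
step 2: normalize row 1 (÷4) = (0, 1, 2, 0, 10)
  row 0: subtract 8×row1 = (1, 0, 9, 6, 0)
  row 2: subtract 4×row1 = (0, 0, 6, 1, 3)
  row 3: subtract 10×row1 = (0, 0, 8, 1, 0)
step 3: normalize row 2 (÷6) = (0, 0, 1, 2, 6)
  row 0: subtract 9×row2 = (1, 0, 0, 10, 1)
  row 1: subtract 2×row2 = (0, 1, 0, 7, 9)
  row 3: subtract 8×row2 = (0, 0, 0, 7, 7)
step 4: normalize row 3 (÷7) = (0, 0, 0, 1, 1)
  row 0: subtract 10×row3 = (1, 0, 0, 0, 2)
  row 1: subtract 7×row3 = (0, 1, 0, 0, 2)
  row 2: subtract 2×row3 = (0, 0, 1, 0, 4)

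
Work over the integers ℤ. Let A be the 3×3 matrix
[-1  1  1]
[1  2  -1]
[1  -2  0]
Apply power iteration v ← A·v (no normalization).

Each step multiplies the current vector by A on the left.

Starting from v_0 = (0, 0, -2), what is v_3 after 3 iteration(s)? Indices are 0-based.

v_0 = (0, 0, -2).
v_1 = A·v_0 = (-2, 2, 0).
v_2 = A·v_1 = (4, 2, -6).
v_3 = A·v_2 = (-8, 14, 0).

v_3 = (-8, 14, 0)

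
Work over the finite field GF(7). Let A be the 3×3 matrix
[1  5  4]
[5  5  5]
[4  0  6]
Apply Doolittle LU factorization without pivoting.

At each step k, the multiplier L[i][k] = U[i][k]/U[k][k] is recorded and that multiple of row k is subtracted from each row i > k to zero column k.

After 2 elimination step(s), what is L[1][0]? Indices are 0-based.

L[1][0] = 5

Step 1: pivot at (0,0) is 1.
  row1 ← row1 − (5)·row0  ⇒  L[1][0]=5, U row1=(0, 1, 6)
  row2 ← row2 − (4)·row0  ⇒  L[2][0]=4, U row2=(0, 1, 4)
Step 2: pivot at (1,1) is 1.
  row2 ← row2 − (1)·row1  ⇒  L[2][1]=1, U row2=(0, 0, 5)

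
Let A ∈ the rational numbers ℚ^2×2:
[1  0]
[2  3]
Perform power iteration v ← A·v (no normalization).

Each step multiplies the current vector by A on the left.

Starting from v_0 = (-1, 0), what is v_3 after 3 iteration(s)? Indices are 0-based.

v_3 = (-1, -26)

v_0 = (-1, 0).
v_1 = A·v_0 = (-1, -2).
v_2 = A·v_1 = (-1, -8).
v_3 = A·v_2 = (-1, -26).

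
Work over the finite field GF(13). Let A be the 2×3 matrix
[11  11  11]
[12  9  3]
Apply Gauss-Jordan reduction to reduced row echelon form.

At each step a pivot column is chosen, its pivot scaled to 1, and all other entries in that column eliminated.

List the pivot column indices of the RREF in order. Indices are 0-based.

pivot columns: 0, 1

step 1: normalize row 0 (÷11) = (1, 1, 1)
  row 1: subtract 12×row0 = (0, 10, 4)
step 2: normalize row 1 (÷10) = (0, 1, 3)
  row 0: subtract 1×row1 = (1, 0, 11)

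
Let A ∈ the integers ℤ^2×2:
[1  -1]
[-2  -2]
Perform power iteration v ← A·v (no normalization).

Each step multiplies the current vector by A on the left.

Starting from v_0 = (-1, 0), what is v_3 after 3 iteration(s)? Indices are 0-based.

v_0 = (-1, 0).
v_1 = A·v_0 = (-1, 2).
v_2 = A·v_1 = (-3, -2).
v_3 = A·v_2 = (-1, 10).

v_3 = (-1, 10)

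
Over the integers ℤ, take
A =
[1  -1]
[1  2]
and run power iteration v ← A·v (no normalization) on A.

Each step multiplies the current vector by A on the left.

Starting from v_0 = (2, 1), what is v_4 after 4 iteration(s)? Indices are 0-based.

v_0 = (2, 1).
v_1 = A·v_0 = (1, 4).
v_2 = A·v_1 = (-3, 9).
v_3 = A·v_2 = (-12, 15).
v_4 = A·v_3 = (-27, 18).

v_4 = (-27, 18)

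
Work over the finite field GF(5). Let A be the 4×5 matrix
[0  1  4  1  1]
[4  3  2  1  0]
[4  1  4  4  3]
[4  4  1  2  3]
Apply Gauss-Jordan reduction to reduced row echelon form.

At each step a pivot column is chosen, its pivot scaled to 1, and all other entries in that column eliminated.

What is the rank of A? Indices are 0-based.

pivot(0,0): swap R0↔R1
pivot(0,0)=4: scale R0 → (1, 2, 3, 4, 0)
  clear (2,0): R2 −= (4)R0 → (0, 3, 2, 3, 3)
  clear (3,0): R3 −= (4)R0 → (0, 1, 4, 1, 3)
pivot(1,1)=1: scale R1 → (0, 1, 4, 1, 1)
  clear (0,1): R0 −= (2)R1 → (1, 0, 0, 2, 3)
  clear (2,1): R2 −= (3)R1 → (0, 0, 0, 0, 0)
  clear (3,1): R3 −= (1)R1 → (0, 0, 0, 0, 2)
col 2: no nonzero at/below row 2; advance.
col 3: no nonzero at/below row 2; advance.
pivot(2,4): swap R2↔R3
pivot(2,4)=2: scale R2 → (0, 0, 0, 0, 1)
  clear (0,4): R0 −= (3)R2 → (1, 0, 0, 2, 0)
  clear (1,4): R1 −= (1)R2 → (0, 1, 4, 1, 0)

rank = 3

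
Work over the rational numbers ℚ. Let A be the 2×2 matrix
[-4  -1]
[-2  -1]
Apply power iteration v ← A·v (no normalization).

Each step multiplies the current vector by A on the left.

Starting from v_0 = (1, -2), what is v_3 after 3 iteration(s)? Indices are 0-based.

v_3 = (-36, -20)

v_0 = (1, -2).
v_1 = A·v_0 = (-2, 0).
v_2 = A·v_1 = (8, 4).
v_3 = A·v_2 = (-36, -20).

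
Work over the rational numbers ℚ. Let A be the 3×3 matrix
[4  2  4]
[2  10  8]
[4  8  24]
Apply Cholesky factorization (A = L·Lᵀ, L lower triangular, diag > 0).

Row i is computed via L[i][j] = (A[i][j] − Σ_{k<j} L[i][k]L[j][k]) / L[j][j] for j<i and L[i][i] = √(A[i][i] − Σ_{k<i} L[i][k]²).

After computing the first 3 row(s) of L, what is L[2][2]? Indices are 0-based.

L[2][2] = 4

Step 1: L[0][0] = √(4) = 2.
  L[1][0] = (2) / L[0][0] = 1.
Step 2: L[1][1] = √(9) = 3.
  L[2][0] = (4) / L[0][0] = 2.
  L[2][1] = (6) / L[1][1] = 2.
Step 3: L[2][2] = √(16) = 4.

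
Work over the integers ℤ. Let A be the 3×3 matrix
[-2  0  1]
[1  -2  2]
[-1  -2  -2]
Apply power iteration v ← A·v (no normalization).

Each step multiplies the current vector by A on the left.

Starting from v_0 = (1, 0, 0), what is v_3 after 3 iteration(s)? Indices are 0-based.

v_3 = (-4, 19, 5)

v_0 = (1, 0, 0).
v_1 = A·v_0 = (-2, 1, -1).
v_2 = A·v_1 = (3, -6, 2).
v_3 = A·v_2 = (-4, 19, 5).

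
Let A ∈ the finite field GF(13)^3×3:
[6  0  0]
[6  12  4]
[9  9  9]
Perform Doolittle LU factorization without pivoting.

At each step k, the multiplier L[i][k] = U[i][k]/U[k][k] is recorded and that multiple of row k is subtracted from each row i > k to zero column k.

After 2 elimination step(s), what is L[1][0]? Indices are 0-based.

L[1][0] = 1

k=0: U[0][0]=6
  eliminate (1,0): mult=1, new row 1: (0, 12, 4); set L[1][0]=1
  eliminate (2,0): mult=8, new row 2: (0, 9, 9); set L[2][0]=8
k=1: U[1][1]=12
  eliminate (2,1): mult=4, new row 2: (0, 0, 6); set L[2][1]=4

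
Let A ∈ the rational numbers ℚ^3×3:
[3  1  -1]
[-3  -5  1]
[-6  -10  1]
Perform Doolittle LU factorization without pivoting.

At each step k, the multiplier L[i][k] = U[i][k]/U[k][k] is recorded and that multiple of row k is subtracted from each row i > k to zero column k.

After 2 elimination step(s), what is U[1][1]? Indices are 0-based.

Step 1: pivot at (0,0) is 3.
  row1 ← row1 − (-1)·row0  ⇒  L[1][0]=-1, U row1=(0, -4, 0)
  row2 ← row2 − (-2)·row0  ⇒  L[2][0]=-2, U row2=(0, -8, -1)
Step 2: pivot at (1,1) is -4.
  row2 ← row2 − (2)·row1  ⇒  L[2][1]=2, U row2=(0, 0, -1)

U[1][1] = -4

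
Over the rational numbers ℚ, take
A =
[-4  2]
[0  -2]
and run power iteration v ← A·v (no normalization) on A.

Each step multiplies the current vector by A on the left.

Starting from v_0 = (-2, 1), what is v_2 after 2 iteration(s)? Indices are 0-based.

v_2 = (-44, 4)

v_0 = (-2, 1).
v_1 = A·v_0 = (10, -2).
v_2 = A·v_1 = (-44, 4).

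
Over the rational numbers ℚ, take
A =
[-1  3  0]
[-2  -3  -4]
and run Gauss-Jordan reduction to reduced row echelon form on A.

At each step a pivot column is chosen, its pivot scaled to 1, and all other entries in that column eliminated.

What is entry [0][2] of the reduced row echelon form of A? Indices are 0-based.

M[0][2] = 4/3

pivot(0,0)=-1: scale R0 → (1, -3, 0)
  clear (1,0): R1 −= (-2)R0 → (0, -9, -4)
pivot(1,1)=-9: scale R1 → (0, 1, 4/9)
  clear (0,1): R0 −= (-3)R1 → (1, 0, 4/3)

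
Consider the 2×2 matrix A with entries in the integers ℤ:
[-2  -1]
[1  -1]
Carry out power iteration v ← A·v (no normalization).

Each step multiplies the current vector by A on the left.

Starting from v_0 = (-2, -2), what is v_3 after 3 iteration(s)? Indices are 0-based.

v_3 = (18, -18)

v_0 = (-2, -2).
v_1 = A·v_0 = (6, 0).
v_2 = A·v_1 = (-12, 6).
v_3 = A·v_2 = (18, -18).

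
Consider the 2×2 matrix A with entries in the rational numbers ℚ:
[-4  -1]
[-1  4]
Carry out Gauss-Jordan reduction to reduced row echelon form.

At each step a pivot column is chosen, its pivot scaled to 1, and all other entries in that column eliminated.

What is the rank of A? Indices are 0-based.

pivot(0,0)=-4: scale R0 → (1, 1/4)
  clear (1,0): R1 −= (-1)R0 → (0, 17/4)
pivot(1,1)=17/4: scale R1 → (0, 1)
  clear (0,1): R0 −= (1/4)R1 → (1, 0)

rank = 2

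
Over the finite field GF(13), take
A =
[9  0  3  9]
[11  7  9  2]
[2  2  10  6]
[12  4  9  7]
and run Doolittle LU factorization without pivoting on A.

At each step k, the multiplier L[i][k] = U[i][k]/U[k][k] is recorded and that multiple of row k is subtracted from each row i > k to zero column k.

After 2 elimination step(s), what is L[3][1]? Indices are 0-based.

k=0: U[0][0]=9
  eliminate (1,0): mult=7, new row 1: (0, 7, 1, 4); set L[1][0]=7
  eliminate (2,0): mult=6, new row 2: (0, 2, 5, 4); set L[2][0]=6
  eliminate (3,0): mult=10, new row 3: (0, 4, 5, 8); set L[3][0]=10
k=1: U[1][1]=7
  eliminate (2,1): mult=4, new row 2: (0, 0, 1, 1); set L[2][1]=4
  eliminate (3,1): mult=8, new row 3: (0, 0, 10, 2); set L[3][1]=8

L[3][1] = 8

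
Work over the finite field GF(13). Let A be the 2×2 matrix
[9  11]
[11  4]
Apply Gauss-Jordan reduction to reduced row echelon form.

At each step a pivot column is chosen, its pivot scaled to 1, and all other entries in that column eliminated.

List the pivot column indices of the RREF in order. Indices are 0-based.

pivot columns: 0, 1

pivot(0,0)=9: scale R0 → (1, 7)
  clear (1,0): R1 −= (11)R0 → (0, 5)
pivot(1,1)=5: scale R1 → (0, 1)
  clear (0,1): R0 −= (7)R1 → (1, 0)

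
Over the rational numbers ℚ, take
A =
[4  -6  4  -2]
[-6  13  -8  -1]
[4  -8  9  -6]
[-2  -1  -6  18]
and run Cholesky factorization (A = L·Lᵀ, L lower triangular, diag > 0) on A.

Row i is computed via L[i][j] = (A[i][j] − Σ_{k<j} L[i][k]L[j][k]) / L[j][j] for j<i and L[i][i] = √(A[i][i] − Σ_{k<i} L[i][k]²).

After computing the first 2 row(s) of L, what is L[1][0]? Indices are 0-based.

Step 1: L[0][0] = √(4) = 2.
  L[1][0] = (-6) / L[0][0] = -3.
Step 2: L[1][1] = √(4) = 2.

L[1][0] = -3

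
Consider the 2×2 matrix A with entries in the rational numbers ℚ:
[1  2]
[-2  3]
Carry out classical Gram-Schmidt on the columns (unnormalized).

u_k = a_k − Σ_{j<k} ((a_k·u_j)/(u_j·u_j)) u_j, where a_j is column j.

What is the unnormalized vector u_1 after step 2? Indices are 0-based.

u_1 = (14/5, 7/5)

Step 1: u_0 = a_0 = (1, -2).
Step 2: u_1 = a_1 − (-4/5)·u_0 = (14/5, 7/5).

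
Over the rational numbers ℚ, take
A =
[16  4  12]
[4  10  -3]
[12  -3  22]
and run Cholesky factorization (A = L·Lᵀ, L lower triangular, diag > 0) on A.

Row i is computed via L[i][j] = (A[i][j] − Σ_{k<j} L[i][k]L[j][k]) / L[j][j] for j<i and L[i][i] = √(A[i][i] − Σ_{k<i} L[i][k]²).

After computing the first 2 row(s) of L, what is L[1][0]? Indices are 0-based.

L[1][0] = 1

Step 1: L[0][0] = √(16) = 4.
  L[1][0] = (4) / L[0][0] = 1.
Step 2: L[1][1] = √(9) = 3.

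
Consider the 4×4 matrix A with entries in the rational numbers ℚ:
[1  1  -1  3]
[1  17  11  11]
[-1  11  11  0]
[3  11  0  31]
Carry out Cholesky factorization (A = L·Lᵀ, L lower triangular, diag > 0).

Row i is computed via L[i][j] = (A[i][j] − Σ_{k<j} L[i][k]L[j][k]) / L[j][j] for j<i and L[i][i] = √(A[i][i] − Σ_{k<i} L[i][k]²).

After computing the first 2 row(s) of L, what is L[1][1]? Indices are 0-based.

Step 1: L[0][0] = √(1) = 1.
  L[1][0] = (1) / L[0][0] = 1.
Step 2: L[1][1] = √(16) = 4.

L[1][1] = 4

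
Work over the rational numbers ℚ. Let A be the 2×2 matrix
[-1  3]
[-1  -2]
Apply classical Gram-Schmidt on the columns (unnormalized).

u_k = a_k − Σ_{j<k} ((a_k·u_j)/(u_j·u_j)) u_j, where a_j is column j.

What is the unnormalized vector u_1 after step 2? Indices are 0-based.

u_1 = (5/2, -5/2)

Step 1: u_0 = a_0 = (-1, -1).
Step 2: u_1 = a_1 − (-1/2)·u_0 = (5/2, -5/2).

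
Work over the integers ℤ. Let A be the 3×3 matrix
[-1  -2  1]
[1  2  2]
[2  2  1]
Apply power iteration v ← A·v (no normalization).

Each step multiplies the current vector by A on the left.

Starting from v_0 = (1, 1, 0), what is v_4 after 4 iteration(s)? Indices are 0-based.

v_0 = (1, 1, 0).
v_1 = A·v_0 = (-3, 3, 4).
v_2 = A·v_1 = (1, 11, 4).
v_3 = A·v_2 = (-19, 31, 28).
v_4 = A·v_3 = (-15, 99, 52).

v_4 = (-15, 99, 52)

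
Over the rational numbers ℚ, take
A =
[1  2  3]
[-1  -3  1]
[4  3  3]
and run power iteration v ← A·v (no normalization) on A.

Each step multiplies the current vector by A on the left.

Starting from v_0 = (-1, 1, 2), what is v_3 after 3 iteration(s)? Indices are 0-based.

v_3 = (147, 27, 211)

v_0 = (-1, 1, 2).
v_1 = A·v_0 = (7, 0, 5).
v_2 = A·v_1 = (22, -2, 43).
v_3 = A·v_2 = (147, 27, 211).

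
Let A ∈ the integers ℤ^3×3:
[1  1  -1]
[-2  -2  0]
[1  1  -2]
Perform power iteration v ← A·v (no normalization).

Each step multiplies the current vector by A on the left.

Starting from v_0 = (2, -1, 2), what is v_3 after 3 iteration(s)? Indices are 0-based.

v_0 = (2, -1, 2).
v_1 = A·v_0 = (-1, -2, -3).
v_2 = A·v_1 = (0, 6, 3).
v_3 = A·v_2 = (3, -12, 0).

v_3 = (3, -12, 0)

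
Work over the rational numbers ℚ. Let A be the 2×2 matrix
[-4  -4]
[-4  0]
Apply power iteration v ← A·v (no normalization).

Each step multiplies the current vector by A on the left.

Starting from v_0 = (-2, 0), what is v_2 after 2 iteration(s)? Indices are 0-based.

v_2 = (-64, -32)

v_0 = (-2, 0).
v_1 = A·v_0 = (8, 8).
v_2 = A·v_1 = (-64, -32).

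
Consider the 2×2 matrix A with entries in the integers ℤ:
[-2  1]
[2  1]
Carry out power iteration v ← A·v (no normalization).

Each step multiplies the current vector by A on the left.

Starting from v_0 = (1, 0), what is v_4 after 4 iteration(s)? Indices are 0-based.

v_4 = (38, -18)

v_0 = (1, 0).
v_1 = A·v_0 = (-2, 2).
v_2 = A·v_1 = (6, -2).
v_3 = A·v_2 = (-14, 10).
v_4 = A·v_3 = (38, -18).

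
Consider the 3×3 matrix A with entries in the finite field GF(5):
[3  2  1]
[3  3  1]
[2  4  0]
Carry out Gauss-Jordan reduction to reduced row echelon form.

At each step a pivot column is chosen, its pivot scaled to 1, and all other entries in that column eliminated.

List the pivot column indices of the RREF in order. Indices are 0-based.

pivot columns: 0, 1, 2

pivot(0,0)=3: scale R0 → (1, 4, 2)
  clear (1,0): R1 −= (3)R0 → (0, 1, 0)
  clear (2,0): R2 −= (2)R0 → (0, 1, 1)
pivot(1,1)=1: scale R1 → (0, 1, 0)
  clear (0,1): R0 −= (4)R1 → (1, 0, 2)
  clear (2,1): R2 −= (1)R1 → (0, 0, 1)
pivot(2,2)=1: scale R2 → (0, 0, 1)
  clear (0,2): R0 −= (2)R2 → (1, 0, 0)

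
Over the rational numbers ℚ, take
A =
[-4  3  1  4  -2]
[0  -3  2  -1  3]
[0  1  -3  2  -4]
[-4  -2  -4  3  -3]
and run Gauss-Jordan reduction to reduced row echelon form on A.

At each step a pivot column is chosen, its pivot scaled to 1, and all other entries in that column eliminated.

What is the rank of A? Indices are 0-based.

pivot(0,0)=-4: scale R0 → (1, -3/4, -1/4, -1, 1/2)
  clear (3,0): R3 −= (-4)R0 → (0, -5, -5, -1, -1)
pivot(1,1)=-3: scale R1 → (0, 1, -2/3, 1/3, -1)
  clear (0,1): R0 −= (-3/4)R1 → (1, 0, -3/4, -3/4, -1/4)
  clear (2,1): R2 −= (1)R1 → (0, 0, -7/3, 5/3, -3)
  clear (3,1): R3 −= (-5)R1 → (0, 0, -25/3, 2/3, -6)
pivot(2,2)=-7/3: scale R2 → (0, 0, 1, -5/7, 9/7)
  clear (0,2): R0 −= (-3/4)R2 → (1, 0, 0, -9/7, 5/7)
  clear (1,2): R1 −= (-2/3)R2 → (0, 1, 0, -1/7, -1/7)
  clear (3,2): R3 −= (-25/3)R2 → (0, 0, 0, -37/7, 33/7)
pivot(3,3)=-37/7: scale R3 → (0, 0, 0, 1, -33/37)
  clear (0,3): R0 −= (-9/7)R3 → (1, 0, 0, 0, -16/37)
  clear (1,3): R1 −= (-1/7)R3 → (0, 1, 0, 0, -10/37)
  clear (2,3): R2 −= (-5/7)R3 → (0, 0, 1, 0, 24/37)

rank = 4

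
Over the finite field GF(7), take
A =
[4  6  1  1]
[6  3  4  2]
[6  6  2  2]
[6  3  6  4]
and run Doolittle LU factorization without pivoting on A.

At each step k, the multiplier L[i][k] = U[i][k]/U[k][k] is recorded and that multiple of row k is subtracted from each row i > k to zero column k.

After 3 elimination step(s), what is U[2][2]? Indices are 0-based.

U[2][2] = 1

k=0: U[0][0]=4
  eliminate (1,0): mult=5, new row 1: (0, 1, 6, 4); set L[1][0]=5
  eliminate (2,0): mult=5, new row 2: (0, 4, 4, 4); set L[2][0]=5
  eliminate (3,0): mult=5, new row 3: (0, 1, 1, 6); set L[3][0]=5
k=1: U[1][1]=1
  eliminate (2,1): mult=4, new row 2: (0, 0, 1, 2); set L[2][1]=4
  eliminate (3,1): mult=1, new row 3: (0, 0, 2, 2); set L[3][1]=1
k=2: U[2][2]=1
  eliminate (3,2): mult=2, new row 3: (0, 0, 0, 5); set L[3][2]=2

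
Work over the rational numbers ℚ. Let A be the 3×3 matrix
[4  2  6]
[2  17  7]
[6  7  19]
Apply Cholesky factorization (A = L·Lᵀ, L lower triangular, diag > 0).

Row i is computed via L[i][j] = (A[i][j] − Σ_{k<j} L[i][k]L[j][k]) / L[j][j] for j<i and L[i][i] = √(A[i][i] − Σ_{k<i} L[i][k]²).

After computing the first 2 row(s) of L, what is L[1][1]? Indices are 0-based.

L[1][1] = 4

Step 1: L[0][0] = √(4) = 2.
  L[1][0] = (2) / L[0][0] = 1.
Step 2: L[1][1] = √(16) = 4.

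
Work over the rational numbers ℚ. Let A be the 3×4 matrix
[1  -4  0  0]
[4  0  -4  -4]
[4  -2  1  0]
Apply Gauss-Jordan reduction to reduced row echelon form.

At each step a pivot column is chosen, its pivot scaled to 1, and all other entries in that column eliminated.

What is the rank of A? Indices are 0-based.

rank = 3

[1] R0 /= 1  ⇒  (1, -4, 0, 0)
     R1 -= 4·R0  ⇒  (0, 16, -4, -4)
     R2 -= 4·R0  ⇒  (0, 14, 1, 0)
[2] R1 /= 16  ⇒  (0, 1, -1/4, -1/4)
     R0 -= -4·R1  ⇒  (1, 0, -1, -1)
     R2 -= 14·R1  ⇒  (0, 0, 9/2, 7/2)
[3] R2 /= 9/2  ⇒  (0, 0, 1, 7/9)
     R0 -= -1·R2  ⇒  (1, 0, 0, -2/9)
     R1 -= -1/4·R2  ⇒  (0, 1, 0, -1/18)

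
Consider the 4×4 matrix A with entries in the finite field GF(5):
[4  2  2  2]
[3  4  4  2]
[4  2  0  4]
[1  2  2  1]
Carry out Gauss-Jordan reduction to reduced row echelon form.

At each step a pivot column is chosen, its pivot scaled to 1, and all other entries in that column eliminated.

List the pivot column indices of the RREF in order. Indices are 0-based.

pivot columns: 0, 1, 2, 3

step 1: normalize row 0 (÷4) = (1, 3, 3, 3)
  row 1: subtract 3×row0 = (0, 0, 0, 3)
  row 2: subtract 4×row0 = (0, 0, 3, 2)
  row 3: subtract 1×row0 = (0, 4, 4, 3)
step 2: exchange rows 1,3
step 2: normalize row 1 (÷4) = (0, 1, 1, 2)
  row 0: subtract 3×row1 = (1, 0, 0, 2)
step 3: normalize row 2 (÷3) = (0, 0, 1, 4)
  row 1: subtract 1×row2 = (0, 1, 0, 3)
step 4: normalize row 3 (÷3) = (0, 0, 0, 1)
  row 0: subtract 2×row3 = (1, 0, 0, 0)
  row 1: subtract 3×row3 = (0, 1, 0, 0)
  row 2: subtract 4×row3 = (0, 0, 1, 0)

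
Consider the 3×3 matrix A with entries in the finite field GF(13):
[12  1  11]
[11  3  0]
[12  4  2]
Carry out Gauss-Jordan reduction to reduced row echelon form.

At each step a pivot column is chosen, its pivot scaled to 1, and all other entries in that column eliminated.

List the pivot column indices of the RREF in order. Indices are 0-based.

[1] R0 /= 12  ⇒  (1, 12, 2)
     R1 -= 11·R0  ⇒  (0, 1, 4)
     R2 -= 12·R0  ⇒  (0, 3, 4)
[2] R1 /= 1  ⇒  (0, 1, 4)
     R0 -= 12·R1  ⇒  (1, 0, 6)
     R2 -= 3·R1  ⇒  (0, 0, 5)
[3] R2 /= 5  ⇒  (0, 0, 1)
     R0 -= 6·R2  ⇒  (1, 0, 0)
     R1 -= 4·R2  ⇒  (0, 1, 0)

pivot columns: 0, 1, 2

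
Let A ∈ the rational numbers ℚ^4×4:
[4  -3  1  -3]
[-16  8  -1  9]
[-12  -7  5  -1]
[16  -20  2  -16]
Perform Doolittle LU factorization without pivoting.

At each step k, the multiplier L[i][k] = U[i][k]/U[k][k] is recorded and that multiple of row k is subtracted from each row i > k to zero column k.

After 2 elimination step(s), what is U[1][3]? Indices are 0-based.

U[1][3] = -3

[col 0] pivot 4
  R1 -= -4*R0 → (0, -4, 3, -3)  (L[1][0] := -4)
  R2 -= -3*R0 → (0, -16, 8, -10)  (L[2][0] := -3)
  R3 -= 4*R0 → (0, -8, -2, -4)  (L[3][0] := 4)
[col 1] pivot -4
  R2 -= 4*R1 → (0, 0, -4, 2)  (L[2][1] := 4)
  R3 -= 2*R1 → (0, 0, -8, 2)  (L[3][1] := 2)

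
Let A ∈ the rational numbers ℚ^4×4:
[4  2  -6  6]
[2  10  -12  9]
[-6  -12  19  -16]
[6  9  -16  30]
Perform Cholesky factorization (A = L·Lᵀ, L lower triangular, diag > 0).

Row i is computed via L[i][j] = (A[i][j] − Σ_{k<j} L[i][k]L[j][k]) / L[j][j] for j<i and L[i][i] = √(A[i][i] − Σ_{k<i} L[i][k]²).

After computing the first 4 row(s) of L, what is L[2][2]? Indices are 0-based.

Step 1: L[0][0] = √(4) = 2.
  L[1][0] = (2) / L[0][0] = 1.
Step 2: L[1][1] = √(9) = 3.
  L[2][0] = (-6) / L[0][0] = -3.
  L[2][1] = (-9) / L[1][1] = -3.
Step 3: L[2][2] = √(1) = 1.
  L[3][0] = (6) / L[0][0] = 3.
  L[3][1] = (6) / L[1][1] = 2.
  L[3][2] = (-1) / L[2][2] = -1.
Step 4: L[3][3] = √(16) = 4.

L[2][2] = 1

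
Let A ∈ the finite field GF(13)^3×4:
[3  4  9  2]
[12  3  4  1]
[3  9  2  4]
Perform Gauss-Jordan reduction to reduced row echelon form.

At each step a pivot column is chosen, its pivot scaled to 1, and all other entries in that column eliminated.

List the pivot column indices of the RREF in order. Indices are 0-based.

step 1: normalize row 0 (÷3) = (1, 10, 3, 5)
  row 1: subtract 12×row0 = (0, 0, 7, 6)
  row 2: subtract 3×row0 = (0, 5, 6, 2)
step 2: exchange rows 1,2
step 2: normalize row 1 (÷5) = (0, 1, 9, 3)
  row 0: subtract 10×row1 = (1, 0, 4, 1)
step 3: normalize row 2 (÷7) = (0, 0, 1, 12)
  row 0: subtract 4×row2 = (1, 0, 0, 5)
  row 1: subtract 9×row2 = (0, 1, 0, 12)

pivot columns: 0, 1, 2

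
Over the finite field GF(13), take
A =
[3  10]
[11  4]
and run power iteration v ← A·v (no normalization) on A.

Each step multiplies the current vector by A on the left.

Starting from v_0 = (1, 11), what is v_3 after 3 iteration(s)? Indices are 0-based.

v_3 = (7, 5)

v_0 = (1, 11).
v_1 = A·v_0 = (9, 3).
v_2 = A·v_1 = (5, 7).
v_3 = A·v_2 = (7, 5).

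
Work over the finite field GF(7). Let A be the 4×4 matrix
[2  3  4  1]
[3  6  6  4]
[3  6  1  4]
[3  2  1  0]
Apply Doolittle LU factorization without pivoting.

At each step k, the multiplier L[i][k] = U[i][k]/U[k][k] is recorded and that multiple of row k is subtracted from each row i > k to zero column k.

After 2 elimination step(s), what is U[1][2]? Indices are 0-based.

k=0: U[0][0]=2
  eliminate (1,0): mult=5, new row 1: (0, 5, 0, 6); set L[1][0]=5
  eliminate (2,0): mult=5, new row 2: (0, 5, 2, 6); set L[2][0]=5
  eliminate (3,0): mult=5, new row 3: (0, 1, 2, 2); set L[3][0]=5
k=1: U[1][1]=5
  eliminate (2,1): mult=1, new row 2: (0, 0, 2, 0); set L[2][1]=1
  eliminate (3,1): mult=3, new row 3: (0, 0, 2, 5); set L[3][1]=3

U[1][2] = 0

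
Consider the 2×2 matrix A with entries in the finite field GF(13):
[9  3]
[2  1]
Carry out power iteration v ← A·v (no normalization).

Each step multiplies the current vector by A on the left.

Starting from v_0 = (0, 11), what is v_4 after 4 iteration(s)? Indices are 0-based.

v_0 = (0, 11).
v_1 = A·v_0 = (7, 11).
v_2 = A·v_1 = (5, 12).
v_3 = A·v_2 = (3, 9).
v_4 = A·v_3 = (2, 2).

v_4 = (2, 2)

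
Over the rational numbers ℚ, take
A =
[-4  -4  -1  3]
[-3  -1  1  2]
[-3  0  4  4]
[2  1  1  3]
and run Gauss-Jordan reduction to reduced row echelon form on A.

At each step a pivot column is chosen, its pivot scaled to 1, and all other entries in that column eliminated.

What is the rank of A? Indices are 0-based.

rank = 4

step 1: normalize row 0 (÷-4) = (1, 1, 1/4, -3/4)
  row 1: subtract -3×row0 = (0, 2, 7/4, -1/4)
  row 2: subtract -3×row0 = (0, 3, 19/4, 7/4)
  row 3: subtract 2×row0 = (0, -1, 1/2, 9/2)
step 2: normalize row 1 (÷2) = (0, 1, 7/8, -1/8)
  row 0: subtract 1×row1 = (1, 0, -5/8, -5/8)
  row 2: subtract 3×row1 = (0, 0, 17/8, 17/8)
  row 3: subtract -1×row1 = (0, 0, 11/8, 35/8)
step 3: normalize row 2 (÷17/8) = (0, 0, 1, 1)
  row 0: subtract -5/8×row2 = (1, 0, 0, 0)
  row 1: subtract 7/8×row2 = (0, 1, 0, -1)
  row 3: subtract 11/8×row2 = (0, 0, 0, 3)
step 4: normalize row 3 (÷3) = (0, 0, 0, 1)
  row 1: subtract -1×row3 = (0, 1, 0, 0)
  row 2: subtract 1×row3 = (0, 0, 1, 0)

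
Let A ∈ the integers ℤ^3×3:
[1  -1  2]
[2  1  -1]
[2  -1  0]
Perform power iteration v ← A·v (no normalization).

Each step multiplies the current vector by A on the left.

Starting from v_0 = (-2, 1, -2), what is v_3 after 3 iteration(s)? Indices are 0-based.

v_3 = (-32, -29, -22)

v_0 = (-2, 1, -2).
v_1 = A·v_0 = (-7, -1, -5).
v_2 = A·v_1 = (-16, -10, -13).
v_3 = A·v_2 = (-32, -29, -22).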